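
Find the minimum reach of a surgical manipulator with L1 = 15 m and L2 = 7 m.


Given: L1 = 15 m, L2 = 7 m
For a 2-link planar arm, min reach = |L1 - L2| (second link folded back)
Min reach = |15 - 7|
Min reach = 8 m

8 m


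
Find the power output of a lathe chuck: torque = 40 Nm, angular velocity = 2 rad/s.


Given: tau = 40 Nm, omega = 2 rad/s
Using P = tau * omega
P = 40 * 2
P = 80 W

80 W


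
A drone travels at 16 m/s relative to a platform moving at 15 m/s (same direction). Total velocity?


Given: object velocity = 16 m/s, platform velocity = 15 m/s (same direction)
Using classical velocity addition: v_total = v_object + v_platform
v_total = 16 + 15
v_total = 31 m/s

31 m/s


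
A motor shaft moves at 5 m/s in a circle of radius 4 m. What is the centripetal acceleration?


Given: v = 5 m/s, r = 4 m
Using a_c = v^2 / r
a_c = 5^2 / 4
a_c = 25 / 4
a_c = 25/4 m/s^2

25/4 m/s^2


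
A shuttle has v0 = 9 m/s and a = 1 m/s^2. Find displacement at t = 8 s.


Given: v0 = 9 m/s, a = 1 m/s^2, t = 8 s
Using s = v0*t + (1/2)*a*t^2
s = 9*8 + (1/2)*1*8^2
s = 72 + (1/2)*64
s = 72 + 32
s = 104

104 m


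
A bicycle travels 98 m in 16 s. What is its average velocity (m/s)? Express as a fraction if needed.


Given: distance d = 98 m, time t = 16 s
Using v = d / t
v = 98 / 16
v = 49/8 m/s

49/8 m/s


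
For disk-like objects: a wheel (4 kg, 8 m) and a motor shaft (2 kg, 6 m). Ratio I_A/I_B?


Given: M1=4 kg, R1=8 m, M2=2 kg, R2=6 m
For a disk: I = (1/2)*M*R^2, so I_A/I_B = (M1*R1^2)/(M2*R2^2)
M1*R1^2 = 4*64 = 256
M2*R2^2 = 2*36 = 72
I_A/I_B = 256/72 = 32/9

32/9


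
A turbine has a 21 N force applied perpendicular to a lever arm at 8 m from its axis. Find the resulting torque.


Given: F = 21 N, r = 8 m, angle = 90 deg (perpendicular)
Using tau = F * r * sin(90)
sin(90) = 1
tau = 21 * 8 * 1
tau = 168 Nm

168 Nm


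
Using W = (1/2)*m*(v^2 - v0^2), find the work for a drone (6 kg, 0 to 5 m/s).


Given: m = 6 kg, v0 = 0 m/s, v = 5 m/s
Using W = (1/2)*m*(v^2 - v0^2)
v^2 = 5^2 = 25
v0^2 = 0^2 = 0
v^2 - v0^2 = 25 - 0 = 25
W = (1/2)*6*25 = 75 J

75 J


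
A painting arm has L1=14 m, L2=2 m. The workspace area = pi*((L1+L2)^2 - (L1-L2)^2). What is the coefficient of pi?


Given: L1 = 14, L2 = 2
(L1+L2)^2 = (16)^2 = 256
(L1-L2)^2 = (12)^2 = 144
Difference = 256 - 144 = 112
This equals 4*L1*L2 = 4*14*2 = 112
Workspace area = 112*pi

112


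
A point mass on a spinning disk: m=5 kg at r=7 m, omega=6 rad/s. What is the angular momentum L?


Given: m = 5 kg, r = 7 m, omega = 6 rad/s
For a point mass: I = m*r^2
I = 5*7^2 = 5*49 = 245
L = I*omega = 245*6
L = 1470 kg*m^2/s

1470 kg*m^2/s


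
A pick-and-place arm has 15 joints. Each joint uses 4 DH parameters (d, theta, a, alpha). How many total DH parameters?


Given: 15 joints, 4 DH parameters per joint (d, theta, a, alpha)
Total DH parameters = number_of_joints * 4
Total = 15 * 4
Total = 60

60


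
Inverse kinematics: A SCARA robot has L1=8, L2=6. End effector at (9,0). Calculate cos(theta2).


Given: L1 = 8, L2 = 6, target (x, y) = (9, 0)
Using cos(theta2) = (x^2 + y^2 - L1^2 - L2^2) / (2*L1*L2)
x^2 + y^2 = 9^2 + 0 = 81
L1^2 + L2^2 = 64 + 36 = 100
Numerator = 81 - 100 = -19
Denominator = 2*8*6 = 96
cos(theta2) = -19/96 = -19/96

-19/96


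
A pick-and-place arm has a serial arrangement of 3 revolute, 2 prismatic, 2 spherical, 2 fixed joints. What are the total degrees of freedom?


Given: serial robot with 3 revolute, 2 prismatic, 2 spherical, 2 fixed joints
DOF contribution per joint type: revolute=1, prismatic=1, spherical=3, fixed=0
DOF = 3*1 + 2*1 + 2*3 + 2*0
DOF = 11

11


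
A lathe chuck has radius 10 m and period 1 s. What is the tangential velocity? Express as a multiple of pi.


Given: radius r = 10 m, period T = 1 s
Using v = 2*pi*r / T
v = 2*pi*10 / 1
v = 20*pi / 1
v = 20*pi m/s

20*pi m/s


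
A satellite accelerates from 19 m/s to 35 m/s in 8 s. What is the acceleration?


Given: initial velocity v0 = 19 m/s, final velocity v = 35 m/s, time t = 8 s
Using a = (v - v0) / t
a = (35 - 19) / 8
a = 16 / 8
a = 2 m/s^2

2 m/s^2


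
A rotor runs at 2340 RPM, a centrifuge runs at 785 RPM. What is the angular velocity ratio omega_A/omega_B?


Given: RPM_A = 2340, RPM_B = 785
omega = 2*pi*RPM/60, so omega_A/omega_B = RPM_A / RPM_B
omega_A/omega_B = 2340 / 785
omega_A/omega_B = 468/157

468/157


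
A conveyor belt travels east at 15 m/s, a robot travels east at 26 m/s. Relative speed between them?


Given: v_A = 15 m/s east, v_B = 26 m/s east
Both move in the same direction; relative speed = |v_A - v_B|
|15 - 26| = |-11|
= 11 m/s

11 m/s


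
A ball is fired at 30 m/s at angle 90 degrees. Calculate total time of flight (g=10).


Given: v0 = 30 m/s, theta = 90 deg, g = 10 m/s^2
sin(90) = 1
Using T = 2*v0*sin(theta) / g
T = 2*30*1 / 10
T = 60 / 10
T = 6 s

6 s


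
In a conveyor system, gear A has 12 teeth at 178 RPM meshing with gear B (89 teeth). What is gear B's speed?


Given: N1 = 12 teeth, w1 = 178 RPM, N2 = 89 teeth
Using N1*w1 = N2*w2
w2 = N1*w1 / N2
w2 = 12*178 / 89
w2 = 2136 / 89
w2 = 24 RPM

24 RPM


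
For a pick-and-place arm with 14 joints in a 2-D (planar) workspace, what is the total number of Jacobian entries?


Given: task space dimension = 2, joints = 14
Jacobian is a 2 x 14 matrix
Total entries = rows * columns
Total = 2 * 14
Total = 28

28


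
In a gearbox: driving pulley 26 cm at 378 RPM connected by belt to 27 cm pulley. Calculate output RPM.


Given: D1 = 26 cm, w1 = 378 RPM, D2 = 27 cm
Using D1*w1 = D2*w2
w2 = D1*w1 / D2
w2 = 26*378 / 27
w2 = 9828 / 27
w2 = 364 RPM

364 RPM


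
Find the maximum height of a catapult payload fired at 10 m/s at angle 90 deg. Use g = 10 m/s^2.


Given: v0 = 10 m/s, theta = 90 deg, g = 10 m/s^2
sin^2(90) = 1
Using H = v0^2 * sin^2(theta) / (2*g)
H = 10^2 * 1 / (2*10)
H = 100 * 1 / 20
H = 100 / 20
H = 5 m

5 m


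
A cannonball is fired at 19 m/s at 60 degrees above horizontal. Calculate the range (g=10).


Given: v0 = 19 m/s, theta = 60 deg, g = 10 m/s^2
sin(2*60) = sin(120) = sqrt(3)/2
Using R = v0^2 * sin(2*theta) / g
R = 19^2 * (sqrt(3)/2) / 10
R = 361 * sqrt(3) / 20
R = 361/20*sqrt(3) m

361/20*sqrt(3) m


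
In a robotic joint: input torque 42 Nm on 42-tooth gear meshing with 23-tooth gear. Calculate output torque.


Given: N1 = 42, N2 = 23, T1 = 42 Nm
Using T2/T1 = N2/N1
T2 = T1 * N2 / N1
T2 = 42 * 23 / 42
T2 = 966 / 42
T2 = 23 Nm

23 Nm


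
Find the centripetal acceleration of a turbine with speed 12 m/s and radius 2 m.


Given: v = 12 m/s, r = 2 m
Using a_c = v^2 / r
a_c = 12^2 / 2
a_c = 144 / 2
a_c = 72 m/s^2

72 m/s^2


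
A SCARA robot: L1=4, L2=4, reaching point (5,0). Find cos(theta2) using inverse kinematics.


Given: L1 = 4, L2 = 4, target (x, y) = (5, 0)
Using cos(theta2) = (x^2 + y^2 - L1^2 - L2^2) / (2*L1*L2)
x^2 + y^2 = 5^2 + 0 = 25
L1^2 + L2^2 = 16 + 16 = 32
Numerator = 25 - 32 = -7
Denominator = 2*4*4 = 32
cos(theta2) = -7/32 = -7/32

-7/32


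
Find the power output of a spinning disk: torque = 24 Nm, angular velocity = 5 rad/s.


Given: tau = 24 Nm, omega = 5 rad/s
Using P = tau * omega
P = 24 * 5
P = 120 W

120 W


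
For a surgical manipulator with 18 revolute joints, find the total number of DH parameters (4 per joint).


Given: 18 joints, 4 DH parameters per joint (d, theta, a, alpha)
Total DH parameters = number_of_joints * 4
Total = 18 * 4
Total = 72

72


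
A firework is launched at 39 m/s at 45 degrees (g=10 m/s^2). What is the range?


Given: v0 = 39 m/s, theta = 45 deg, g = 10 m/s^2
sin(2*45) = sin(90) = 1
Using R = v0^2 * sin(2*theta) / g
R = 39^2 * 1 / 10
R = 1521 / 10
R = 1521/10 m

1521/10 m


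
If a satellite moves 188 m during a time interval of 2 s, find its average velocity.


Given: distance d = 188 m, time t = 2 s
Using v = d / t
v = 188 / 2
v = 94 m/s

94 m/s


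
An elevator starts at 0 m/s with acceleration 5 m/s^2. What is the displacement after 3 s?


Given: v0 = 0 m/s, a = 5 m/s^2, t = 3 s
Using s = v0*t + (1/2)*a*t^2
s = 0*3 + (1/2)*5*3^2
s = 0 + (1/2)*45
s = 0 + 45/2
s = 45/2

45/2 m


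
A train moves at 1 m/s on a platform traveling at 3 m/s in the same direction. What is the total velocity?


Given: object velocity = 1 m/s, platform velocity = 3 m/s (same direction)
Using classical velocity addition: v_total = v_object + v_platform
v_total = 1 + 3
v_total = 4 m/s

4 m/s


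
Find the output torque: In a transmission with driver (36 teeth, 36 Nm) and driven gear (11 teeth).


Given: N1 = 36, N2 = 11, T1 = 36 Nm
Using T2/T1 = N2/N1
T2 = T1 * N2 / N1
T2 = 36 * 11 / 36
T2 = 396 / 36
T2 = 11 Nm

11 Nm


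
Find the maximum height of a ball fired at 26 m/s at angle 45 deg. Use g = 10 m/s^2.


Given: v0 = 26 m/s, theta = 45 deg, g = 10 m/s^2
sin^2(45) = 1/2
Using H = v0^2 * sin^2(theta) / (2*g)
H = 26^2 * 1/2 / (2*10)
H = 676 * 1/2 / 20
H = 338 / 20
H = 169/10 m

169/10 m


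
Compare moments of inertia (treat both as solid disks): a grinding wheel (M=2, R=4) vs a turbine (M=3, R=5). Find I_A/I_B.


Given: M1=2 kg, R1=4 m, M2=3 kg, R2=5 m
For a disk: I = (1/2)*M*R^2, so I_A/I_B = (M1*R1^2)/(M2*R2^2)
M1*R1^2 = 2*16 = 32
M2*R2^2 = 3*25 = 75
I_A/I_B = 32/75 = 32/75

32/75


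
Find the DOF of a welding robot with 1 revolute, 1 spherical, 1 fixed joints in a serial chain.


Given: serial robot with 1 revolute, 1 spherical, 1 fixed joints
DOF contribution per joint type: revolute=1, prismatic=1, spherical=3, fixed=0
DOF = 1*1 + 1*3 + 1*0
DOF = 4

4


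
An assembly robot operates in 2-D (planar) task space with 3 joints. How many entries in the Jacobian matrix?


Given: task space dimension = 2, joints = 3
Jacobian is a 2 x 3 matrix
Total entries = rows * columns
Total = 2 * 3
Total = 6

6


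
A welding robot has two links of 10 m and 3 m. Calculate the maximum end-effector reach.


Given: L1 = 10 m, L2 = 3 m
For a 2-link planar arm, max reach = L1 + L2 (fully extended)
Max reach = 10 + 3
Max reach = 13 m

13 m


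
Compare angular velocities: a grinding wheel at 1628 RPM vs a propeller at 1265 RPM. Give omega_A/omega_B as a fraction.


Given: RPM_A = 1628, RPM_B = 1265
omega = 2*pi*RPM/60, so omega_A/omega_B = RPM_A / RPM_B
omega_A/omega_B = 1628 / 1265
omega_A/omega_B = 148/115

148/115


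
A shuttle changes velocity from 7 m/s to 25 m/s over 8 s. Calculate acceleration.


Given: initial velocity v0 = 7 m/s, final velocity v = 25 m/s, time t = 8 s
Using a = (v - v0) / t
a = (25 - 7) / 8
a = 18 / 8
a = 9/4 m/s^2

9/4 m/s^2


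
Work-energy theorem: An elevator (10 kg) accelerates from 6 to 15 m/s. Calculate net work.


Given: m = 10 kg, v0 = 6 m/s, v = 15 m/s
Using W = (1/2)*m*(v^2 - v0^2)
v^2 = 15^2 = 225
v0^2 = 6^2 = 36
v^2 - v0^2 = 225 - 36 = 189
W = (1/2)*10*189 = 945 J

945 J


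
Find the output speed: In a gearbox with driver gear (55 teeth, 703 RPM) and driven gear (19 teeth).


Given: N1 = 55 teeth, w1 = 703 RPM, N2 = 19 teeth
Using N1*w1 = N2*w2
w2 = N1*w1 / N2
w2 = 55*703 / 19
w2 = 38665 / 19
w2 = 2035 RPM

2035 RPM


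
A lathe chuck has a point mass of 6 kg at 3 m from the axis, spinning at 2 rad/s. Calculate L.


Given: m = 6 kg, r = 3 m, omega = 2 rad/s
For a point mass: I = m*r^2
I = 6*3^2 = 6*9 = 54
L = I*omega = 54*2
L = 108 kg*m^2/s

108 kg*m^2/s


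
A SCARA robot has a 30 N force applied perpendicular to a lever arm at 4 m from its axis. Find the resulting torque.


Given: F = 30 N, r = 4 m, angle = 90 deg (perpendicular)
Using tau = F * r * sin(90)
sin(90) = 1
tau = 30 * 4 * 1
tau = 120 Nm

120 Nm


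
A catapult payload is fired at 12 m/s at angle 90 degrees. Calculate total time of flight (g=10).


Given: v0 = 12 m/s, theta = 90 deg, g = 10 m/s^2
sin(90) = 1
Using T = 2*v0*sin(theta) / g
T = 2*12*1 / 10
T = 24 / 10
T = 12/5 s

12/5 s


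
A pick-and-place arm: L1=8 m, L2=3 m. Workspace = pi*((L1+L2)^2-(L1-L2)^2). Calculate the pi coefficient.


Given: L1 = 8, L2 = 3
(L1+L2)^2 = (11)^2 = 121
(L1-L2)^2 = (5)^2 = 25
Difference = 121 - 25 = 96
This equals 4*L1*L2 = 4*8*3 = 96
Workspace area = 96*pi

96


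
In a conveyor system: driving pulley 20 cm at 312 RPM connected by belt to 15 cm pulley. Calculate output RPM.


Given: D1 = 20 cm, w1 = 312 RPM, D2 = 15 cm
Using D1*w1 = D2*w2
w2 = D1*w1 / D2
w2 = 20*312 / 15
w2 = 6240 / 15
w2 = 416 RPM

416 RPM


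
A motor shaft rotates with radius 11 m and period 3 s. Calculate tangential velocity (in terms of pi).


Given: radius r = 11 m, period T = 3 s
Using v = 2*pi*r / T
v = 2*pi*11 / 3
v = 22*pi / 3
v = 22/3*pi m/s

22/3*pi m/s


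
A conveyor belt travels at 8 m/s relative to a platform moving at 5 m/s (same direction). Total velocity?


Given: object velocity = 8 m/s, platform velocity = 5 m/s (same direction)
Using classical velocity addition: v_total = v_object + v_platform
v_total = 8 + 5
v_total = 13 m/s

13 m/s


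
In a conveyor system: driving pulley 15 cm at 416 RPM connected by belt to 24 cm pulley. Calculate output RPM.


Given: D1 = 15 cm, w1 = 416 RPM, D2 = 24 cm
Using D1*w1 = D2*w2
w2 = D1*w1 / D2
w2 = 15*416 / 24
w2 = 6240 / 24
w2 = 260 RPM

260 RPM


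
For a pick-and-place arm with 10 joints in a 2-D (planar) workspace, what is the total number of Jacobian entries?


Given: task space dimension = 2, joints = 10
Jacobian is a 2 x 10 matrix
Total entries = rows * columns
Total = 2 * 10
Total = 20

20


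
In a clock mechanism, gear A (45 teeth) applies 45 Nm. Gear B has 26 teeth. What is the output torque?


Given: N1 = 45, N2 = 26, T1 = 45 Nm
Using T2/T1 = N2/N1
T2 = T1 * N2 / N1
T2 = 45 * 26 / 45
T2 = 1170 / 45
T2 = 26 Nm

26 Nm


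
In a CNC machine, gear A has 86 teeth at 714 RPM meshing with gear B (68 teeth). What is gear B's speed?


Given: N1 = 86 teeth, w1 = 714 RPM, N2 = 68 teeth
Using N1*w1 = N2*w2
w2 = N1*w1 / N2
w2 = 86*714 / 68
w2 = 61404 / 68
w2 = 903 RPM

903 RPM


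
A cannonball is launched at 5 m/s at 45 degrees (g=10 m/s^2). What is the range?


Given: v0 = 5 m/s, theta = 45 deg, g = 10 m/s^2
sin(2*45) = sin(90) = 1
Using R = v0^2 * sin(2*theta) / g
R = 5^2 * 1 / 10
R = 25 / 10
R = 5/2 m

5/2 m


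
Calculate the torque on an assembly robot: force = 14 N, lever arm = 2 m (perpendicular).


Given: F = 14 N, r = 2 m, angle = 90 deg (perpendicular)
Using tau = F * r * sin(90)
sin(90) = 1
tau = 14 * 2 * 1
tau = 28 Nm

28 Nm


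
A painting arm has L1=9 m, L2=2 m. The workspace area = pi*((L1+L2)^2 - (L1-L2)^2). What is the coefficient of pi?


Given: L1 = 9, L2 = 2
(L1+L2)^2 = (11)^2 = 121
(L1-L2)^2 = (7)^2 = 49
Difference = 121 - 49 = 72
This equals 4*L1*L2 = 4*9*2 = 72
Workspace area = 72*pi

72


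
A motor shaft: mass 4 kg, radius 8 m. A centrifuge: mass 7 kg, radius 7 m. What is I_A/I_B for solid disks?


Given: M1=4 kg, R1=8 m, M2=7 kg, R2=7 m
For a disk: I = (1/2)*M*R^2, so I_A/I_B = (M1*R1^2)/(M2*R2^2)
M1*R1^2 = 4*64 = 256
M2*R2^2 = 7*49 = 343
I_A/I_B = 256/343 = 256/343

256/343


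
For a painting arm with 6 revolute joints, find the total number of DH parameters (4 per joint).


Given: 6 joints, 4 DH parameters per joint (d, theta, a, alpha)
Total DH parameters = number_of_joints * 4
Total = 6 * 4
Total = 24

24


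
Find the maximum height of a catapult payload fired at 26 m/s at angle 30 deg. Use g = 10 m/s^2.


Given: v0 = 26 m/s, theta = 30 deg, g = 10 m/s^2
sin^2(30) = 1/4
Using H = v0^2 * sin^2(theta) / (2*g)
H = 26^2 * 1/4 / (2*10)
H = 676 * 1/4 / 20
H = 169 / 20
H = 169/20 m

169/20 m


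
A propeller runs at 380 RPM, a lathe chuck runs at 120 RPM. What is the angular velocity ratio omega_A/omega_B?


Given: RPM_A = 380, RPM_B = 120
omega = 2*pi*RPM/60, so omega_A/omega_B = RPM_A / RPM_B
omega_A/omega_B = 380 / 120
omega_A/omega_B = 19/6

19/6


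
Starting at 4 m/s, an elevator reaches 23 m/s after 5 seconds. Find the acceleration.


Given: initial velocity v0 = 4 m/s, final velocity v = 23 m/s, time t = 5 s
Using a = (v - v0) / t
a = (23 - 4) / 5
a = 19 / 5
a = 19/5 m/s^2

19/5 m/s^2


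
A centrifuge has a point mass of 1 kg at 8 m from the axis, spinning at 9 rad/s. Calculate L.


Given: m = 1 kg, r = 8 m, omega = 9 rad/s
For a point mass: I = m*r^2
I = 1*8^2 = 1*64 = 64
L = I*omega = 64*9
L = 576 kg*m^2/s

576 kg*m^2/s


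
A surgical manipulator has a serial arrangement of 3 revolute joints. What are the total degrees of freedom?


Given: serial robot with 3 revolute joints
DOF contribution per joint type: revolute=1, prismatic=1, spherical=3, fixed=0
DOF = 3*1
DOF = 3

3


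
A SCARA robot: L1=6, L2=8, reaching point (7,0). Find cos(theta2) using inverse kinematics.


Given: L1 = 6, L2 = 8, target (x, y) = (7, 0)
Using cos(theta2) = (x^2 + y^2 - L1^2 - L2^2) / (2*L1*L2)
x^2 + y^2 = 7^2 + 0 = 49
L1^2 + L2^2 = 36 + 64 = 100
Numerator = 49 - 100 = -51
Denominator = 2*6*8 = 96
cos(theta2) = -51/96 = -17/32

-17/32


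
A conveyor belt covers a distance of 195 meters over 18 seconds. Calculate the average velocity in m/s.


Given: distance d = 195 m, time t = 18 s
Using v = d / t
v = 195 / 18
v = 65/6 m/s

65/6 m/s


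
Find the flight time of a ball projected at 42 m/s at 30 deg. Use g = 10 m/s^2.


Given: v0 = 42 m/s, theta = 30 deg, g = 10 m/s^2
sin(30) = 1/2
Using T = 2*v0*sin(theta) / g
T = 2*42*1/2 / 10
T = 42 / 10
T = 21/5 s

21/5 s


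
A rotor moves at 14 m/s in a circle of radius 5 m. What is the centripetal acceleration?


Given: v = 14 m/s, r = 5 m
Using a_c = v^2 / r
a_c = 14^2 / 5
a_c = 196 / 5
a_c = 196/5 m/s^2

196/5 m/s^2


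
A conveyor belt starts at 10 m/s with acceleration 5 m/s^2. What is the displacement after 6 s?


Given: v0 = 10 m/s, a = 5 m/s^2, t = 6 s
Using s = v0*t + (1/2)*a*t^2
s = 10*6 + (1/2)*5*6^2
s = 60 + (1/2)*180
s = 60 + 90
s = 150

150 m


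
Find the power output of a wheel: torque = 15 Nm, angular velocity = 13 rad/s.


Given: tau = 15 Nm, omega = 13 rad/s
Using P = tau * omega
P = 15 * 13
P = 195 W

195 W


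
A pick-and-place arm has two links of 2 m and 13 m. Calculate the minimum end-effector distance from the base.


Given: L1 = 2 m, L2 = 13 m
For a 2-link planar arm, min reach = |L1 - L2| (second link folded back)
Min reach = |2 - 13|
Min reach = 11 m

11 m


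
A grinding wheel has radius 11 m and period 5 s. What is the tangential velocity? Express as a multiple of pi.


Given: radius r = 11 m, period T = 5 s
Using v = 2*pi*r / T
v = 2*pi*11 / 5
v = 22*pi / 5
v = 22/5*pi m/s

22/5*pi m/s


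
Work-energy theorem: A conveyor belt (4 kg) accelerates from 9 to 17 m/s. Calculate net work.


Given: m = 4 kg, v0 = 9 m/s, v = 17 m/s
Using W = (1/2)*m*(v^2 - v0^2)
v^2 = 17^2 = 289
v0^2 = 9^2 = 81
v^2 - v0^2 = 289 - 81 = 208
W = (1/2)*4*208 = 416 J

416 J


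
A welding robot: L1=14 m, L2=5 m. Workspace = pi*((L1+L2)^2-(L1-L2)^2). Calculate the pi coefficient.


Given: L1 = 14, L2 = 5
(L1+L2)^2 = (19)^2 = 361
(L1-L2)^2 = (9)^2 = 81
Difference = 361 - 81 = 280
This equals 4*L1*L2 = 4*14*5 = 280
Workspace area = 280*pi

280


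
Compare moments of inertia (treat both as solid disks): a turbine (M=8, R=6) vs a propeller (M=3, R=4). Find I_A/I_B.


Given: M1=8 kg, R1=6 m, M2=3 kg, R2=4 m
For a disk: I = (1/2)*M*R^2, so I_A/I_B = (M1*R1^2)/(M2*R2^2)
M1*R1^2 = 8*36 = 288
M2*R2^2 = 3*16 = 48
I_A/I_B = 288/48 = 6

6


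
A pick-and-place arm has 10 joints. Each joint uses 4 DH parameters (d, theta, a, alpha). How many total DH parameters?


Given: 10 joints, 4 DH parameters per joint (d, theta, a, alpha)
Total DH parameters = number_of_joints * 4
Total = 10 * 4
Total = 40

40


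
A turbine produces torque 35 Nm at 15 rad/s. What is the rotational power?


Given: tau = 35 Nm, omega = 15 rad/s
Using P = tau * omega
P = 35 * 15
P = 525 W

525 W


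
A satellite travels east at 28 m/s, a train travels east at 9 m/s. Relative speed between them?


Given: v_A = 28 m/s east, v_B = 9 m/s east
Both move in the same direction; relative speed = |v_A - v_B|
|28 - 9| = |19|
= 19 m/s

19 m/s


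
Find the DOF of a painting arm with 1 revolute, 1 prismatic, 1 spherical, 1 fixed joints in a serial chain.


Given: serial robot with 1 revolute, 1 prismatic, 1 spherical, 1 fixed joints
DOF contribution per joint type: revolute=1, prismatic=1, spherical=3, fixed=0
DOF = 1*1 + 1*1 + 1*3 + 1*0
DOF = 5

5


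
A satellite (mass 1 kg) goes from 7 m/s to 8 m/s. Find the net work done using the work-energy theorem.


Given: m = 1 kg, v0 = 7 m/s, v = 8 m/s
Using W = (1/2)*m*(v^2 - v0^2)
v^2 = 8^2 = 64
v0^2 = 7^2 = 49
v^2 - v0^2 = 64 - 49 = 15
W = (1/2)*1*15 = 15/2 J

15/2 J


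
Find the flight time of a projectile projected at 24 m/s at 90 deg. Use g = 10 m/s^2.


Given: v0 = 24 m/s, theta = 90 deg, g = 10 m/s^2
sin(90) = 1
Using T = 2*v0*sin(theta) / g
T = 2*24*1 / 10
T = 48 / 10
T = 24/5 s

24/5 s


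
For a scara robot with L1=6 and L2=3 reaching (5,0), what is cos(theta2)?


Given: L1 = 6, L2 = 3, target (x, y) = (5, 0)
Using cos(theta2) = (x^2 + y^2 - L1^2 - L2^2) / (2*L1*L2)
x^2 + y^2 = 5^2 + 0 = 25
L1^2 + L2^2 = 36 + 9 = 45
Numerator = 25 - 45 = -20
Denominator = 2*6*3 = 36
cos(theta2) = -20/36 = -5/9

-5/9


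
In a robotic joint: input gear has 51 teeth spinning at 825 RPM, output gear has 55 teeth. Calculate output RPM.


Given: N1 = 51 teeth, w1 = 825 RPM, N2 = 55 teeth
Using N1*w1 = N2*w2
w2 = N1*w1 / N2
w2 = 51*825 / 55
w2 = 42075 / 55
w2 = 765 RPM

765 RPM


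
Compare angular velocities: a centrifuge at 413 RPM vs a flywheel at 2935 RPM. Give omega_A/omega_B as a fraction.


Given: RPM_A = 413, RPM_B = 2935
omega = 2*pi*RPM/60, so omega_A/omega_B = RPM_A / RPM_B
omega_A/omega_B = 413 / 2935
omega_A/omega_B = 413/2935

413/2935


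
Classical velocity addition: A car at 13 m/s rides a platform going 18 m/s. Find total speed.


Given: object velocity = 13 m/s, platform velocity = 18 m/s (same direction)
Using classical velocity addition: v_total = v_object + v_platform
v_total = 13 + 18
v_total = 31 m/s

31 m/s


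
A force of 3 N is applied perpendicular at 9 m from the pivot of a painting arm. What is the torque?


Given: F = 3 N, r = 9 m, angle = 90 deg (perpendicular)
Using tau = F * r * sin(90)
sin(90) = 1
tau = 3 * 9 * 1
tau = 27 Nm

27 Nm


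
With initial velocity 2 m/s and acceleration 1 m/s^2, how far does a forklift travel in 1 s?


Given: v0 = 2 m/s, a = 1 m/s^2, t = 1 s
Using s = v0*t + (1/2)*a*t^2
s = 2*1 + (1/2)*1*1^2
s = 2 + (1/2)*1
s = 2 + 1/2
s = 5/2

5/2 m


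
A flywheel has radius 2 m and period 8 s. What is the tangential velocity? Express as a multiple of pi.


Given: radius r = 2 m, period T = 8 s
Using v = 2*pi*r / T
v = 2*pi*2 / 8
v = 4*pi / 8
v = 1/2*pi m/s

1/2*pi m/s


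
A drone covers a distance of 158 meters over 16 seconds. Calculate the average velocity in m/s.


Given: distance d = 158 m, time t = 16 s
Using v = d / t
v = 158 / 16
v = 79/8 m/s

79/8 m/s


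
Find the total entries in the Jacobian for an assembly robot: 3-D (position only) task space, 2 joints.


Given: task space dimension = 3, joints = 2
Jacobian is a 3 x 2 matrix
Total entries = rows * columns
Total = 3 * 2
Total = 6

6


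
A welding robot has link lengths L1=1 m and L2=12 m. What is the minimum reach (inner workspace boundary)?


Given: L1 = 1 m, L2 = 12 m
For a 2-link planar arm, min reach = |L1 - L2| (second link folded back)
Min reach = |1 - 12|
Min reach = 11 m

11 m


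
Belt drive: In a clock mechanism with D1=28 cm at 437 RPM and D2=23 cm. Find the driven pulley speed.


Given: D1 = 28 cm, w1 = 437 RPM, D2 = 23 cm
Using D1*w1 = D2*w2
w2 = D1*w1 / D2
w2 = 28*437 / 23
w2 = 12236 / 23
w2 = 532 RPM

532 RPM


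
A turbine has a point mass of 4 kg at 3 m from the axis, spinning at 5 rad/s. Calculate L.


Given: m = 4 kg, r = 3 m, omega = 5 rad/s
For a point mass: I = m*r^2
I = 4*3^2 = 4*9 = 36
L = I*omega = 36*5
L = 180 kg*m^2/s

180 kg*m^2/s


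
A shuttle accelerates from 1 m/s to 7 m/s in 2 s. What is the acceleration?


Given: initial velocity v0 = 1 m/s, final velocity v = 7 m/s, time t = 2 s
Using a = (v - v0) / t
a = (7 - 1) / 2
a = 6 / 2
a = 3 m/s^2

3 m/s^2


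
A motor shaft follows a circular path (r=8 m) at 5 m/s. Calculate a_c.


Given: v = 5 m/s, r = 8 m
Using a_c = v^2 / r
a_c = 5^2 / 8
a_c = 25 / 8
a_c = 25/8 m/s^2

25/8 m/s^2


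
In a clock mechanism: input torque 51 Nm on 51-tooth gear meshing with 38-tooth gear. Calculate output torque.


Given: N1 = 51, N2 = 38, T1 = 51 Nm
Using T2/T1 = N2/N1
T2 = T1 * N2 / N1
T2 = 51 * 38 / 51
T2 = 1938 / 51
T2 = 38 Nm

38 Nm


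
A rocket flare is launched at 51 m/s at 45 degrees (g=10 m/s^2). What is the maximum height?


Given: v0 = 51 m/s, theta = 45 deg, g = 10 m/s^2
sin^2(45) = 1/2
Using H = v0^2 * sin^2(theta) / (2*g)
H = 51^2 * 1/2 / (2*10)
H = 2601 * 1/2 / 20
H = 2601/2 / 20
H = 2601/40 m

2601/40 m


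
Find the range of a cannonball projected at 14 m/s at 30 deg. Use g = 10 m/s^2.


Given: v0 = 14 m/s, theta = 30 deg, g = 10 m/s^2
sin(2*30) = sin(60) = sqrt(3)/2
Using R = v0^2 * sin(2*theta) / g
R = 14^2 * (sqrt(3)/2) / 10
R = 196 * sqrt(3) / 20
R = 49/5*sqrt(3) m

49/5*sqrt(3) m


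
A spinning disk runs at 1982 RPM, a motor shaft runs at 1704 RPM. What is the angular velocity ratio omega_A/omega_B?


Given: RPM_A = 1982, RPM_B = 1704
omega = 2*pi*RPM/60, so omega_A/omega_B = RPM_A / RPM_B
omega_A/omega_B = 1982 / 1704
omega_A/omega_B = 991/852

991/852


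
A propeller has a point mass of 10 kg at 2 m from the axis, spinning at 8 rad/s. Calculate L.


Given: m = 10 kg, r = 2 m, omega = 8 rad/s
For a point mass: I = m*r^2
I = 10*2^2 = 10*4 = 40
L = I*omega = 40*8
L = 320 kg*m^2/s

320 kg*m^2/s


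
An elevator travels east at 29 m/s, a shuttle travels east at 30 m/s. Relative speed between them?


Given: v_A = 29 m/s east, v_B = 30 m/s east
Both move in the same direction; relative speed = |v_A - v_B|
|29 - 30| = |-1|
= 1 m/s

1 m/s


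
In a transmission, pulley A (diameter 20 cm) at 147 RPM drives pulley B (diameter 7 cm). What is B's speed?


Given: D1 = 20 cm, w1 = 147 RPM, D2 = 7 cm
Using D1*w1 = D2*w2
w2 = D1*w1 / D2
w2 = 20*147 / 7
w2 = 2940 / 7
w2 = 420 RPM

420 RPM


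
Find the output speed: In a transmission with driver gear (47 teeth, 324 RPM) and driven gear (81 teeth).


Given: N1 = 47 teeth, w1 = 324 RPM, N2 = 81 teeth
Using N1*w1 = N2*w2
w2 = N1*w1 / N2
w2 = 47*324 / 81
w2 = 15228 / 81
w2 = 188 RPM

188 RPM


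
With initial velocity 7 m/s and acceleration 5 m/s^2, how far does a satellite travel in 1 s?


Given: v0 = 7 m/s, a = 5 m/s^2, t = 1 s
Using s = v0*t + (1/2)*a*t^2
s = 7*1 + (1/2)*5*1^2
s = 7 + (1/2)*5
s = 7 + 5/2
s = 19/2

19/2 m


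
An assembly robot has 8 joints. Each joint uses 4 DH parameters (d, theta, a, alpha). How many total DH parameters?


Given: 8 joints, 4 DH parameters per joint (d, theta, a, alpha)
Total DH parameters = number_of_joints * 4
Total = 8 * 4
Total = 32

32


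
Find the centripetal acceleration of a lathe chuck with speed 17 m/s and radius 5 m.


Given: v = 17 m/s, r = 5 m
Using a_c = v^2 / r
a_c = 17^2 / 5
a_c = 289 / 5
a_c = 289/5 m/s^2

289/5 m/s^2


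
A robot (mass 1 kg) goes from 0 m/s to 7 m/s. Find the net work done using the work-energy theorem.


Given: m = 1 kg, v0 = 0 m/s, v = 7 m/s
Using W = (1/2)*m*(v^2 - v0^2)
v^2 = 7^2 = 49
v0^2 = 0^2 = 0
v^2 - v0^2 = 49 - 0 = 49
W = (1/2)*1*49 = 49/2 J

49/2 J


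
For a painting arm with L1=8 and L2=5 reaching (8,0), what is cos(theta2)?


Given: L1 = 8, L2 = 5, target (x, y) = (8, 0)
Using cos(theta2) = (x^2 + y^2 - L1^2 - L2^2) / (2*L1*L2)
x^2 + y^2 = 8^2 + 0 = 64
L1^2 + L2^2 = 64 + 25 = 89
Numerator = 64 - 89 = -25
Denominator = 2*8*5 = 80
cos(theta2) = -25/80 = -5/16

-5/16


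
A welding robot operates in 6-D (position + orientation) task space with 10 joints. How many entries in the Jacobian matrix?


Given: task space dimension = 6, joints = 10
Jacobian is a 6 x 10 matrix
Total entries = rows * columns
Total = 6 * 10
Total = 60

60


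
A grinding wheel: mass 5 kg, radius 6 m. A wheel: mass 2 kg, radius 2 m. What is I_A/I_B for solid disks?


Given: M1=5 kg, R1=6 m, M2=2 kg, R2=2 m
For a disk: I = (1/2)*M*R^2, so I_A/I_B = (M1*R1^2)/(M2*R2^2)
M1*R1^2 = 5*36 = 180
M2*R2^2 = 2*4 = 8
I_A/I_B = 180/8 = 45/2

45/2


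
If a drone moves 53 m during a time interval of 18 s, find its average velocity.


Given: distance d = 53 m, time t = 18 s
Using v = d / t
v = 53 / 18
v = 53/18 m/s

53/18 m/s


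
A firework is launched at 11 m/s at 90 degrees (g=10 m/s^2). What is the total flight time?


Given: v0 = 11 m/s, theta = 90 deg, g = 10 m/s^2
sin(90) = 1
Using T = 2*v0*sin(theta) / g
T = 2*11*1 / 10
T = 22 / 10
T = 11/5 s

11/5 s


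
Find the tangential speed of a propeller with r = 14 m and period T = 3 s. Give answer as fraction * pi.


Given: radius r = 14 m, period T = 3 s
Using v = 2*pi*r / T
v = 2*pi*14 / 3
v = 28*pi / 3
v = 28/3*pi m/s

28/3*pi m/s


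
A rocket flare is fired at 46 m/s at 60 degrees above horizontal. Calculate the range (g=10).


Given: v0 = 46 m/s, theta = 60 deg, g = 10 m/s^2
sin(2*60) = sin(120) = sqrt(3)/2
Using R = v0^2 * sin(2*theta) / g
R = 46^2 * (sqrt(3)/2) / 10
R = 2116 * sqrt(3) / 20
R = 529/5*sqrt(3) m

529/5*sqrt(3) m


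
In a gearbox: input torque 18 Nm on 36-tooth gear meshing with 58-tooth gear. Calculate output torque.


Given: N1 = 36, N2 = 58, T1 = 18 Nm
Using T2/T1 = N2/N1
T2 = T1 * N2 / N1
T2 = 18 * 58 / 36
T2 = 1044 / 36
T2 = 29 Nm

29 Nm


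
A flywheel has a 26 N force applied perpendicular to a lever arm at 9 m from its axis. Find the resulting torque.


Given: F = 26 N, r = 9 m, angle = 90 deg (perpendicular)
Using tau = F * r * sin(90)
sin(90) = 1
tau = 26 * 9 * 1
tau = 234 Nm

234 Nm


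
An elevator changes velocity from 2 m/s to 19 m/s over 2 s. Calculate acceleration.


Given: initial velocity v0 = 2 m/s, final velocity v = 19 m/s, time t = 2 s
Using a = (v - v0) / t
a = (19 - 2) / 2
a = 17 / 2
a = 17/2 m/s^2

17/2 m/s^2


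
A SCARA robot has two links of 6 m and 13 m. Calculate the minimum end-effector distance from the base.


Given: L1 = 6 m, L2 = 13 m
For a 2-link planar arm, min reach = |L1 - L2| (second link folded back)
Min reach = |6 - 13|
Min reach = 7 m

7 m


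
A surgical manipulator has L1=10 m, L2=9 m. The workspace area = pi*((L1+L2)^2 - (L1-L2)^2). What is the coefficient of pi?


Given: L1 = 10, L2 = 9
(L1+L2)^2 = (19)^2 = 361
(L1-L2)^2 = (1)^2 = 1
Difference = 361 - 1 = 360
This equals 4*L1*L2 = 4*10*9 = 360
Workspace area = 360*pi

360


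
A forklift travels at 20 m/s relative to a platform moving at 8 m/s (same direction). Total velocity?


Given: object velocity = 20 m/s, platform velocity = 8 m/s (same direction)
Using classical velocity addition: v_total = v_object + v_platform
v_total = 20 + 8
v_total = 28 m/s

28 m/s


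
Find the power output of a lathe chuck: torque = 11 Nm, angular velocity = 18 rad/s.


Given: tau = 11 Nm, omega = 18 rad/s
Using P = tau * omega
P = 11 * 18
P = 198 W

198 W


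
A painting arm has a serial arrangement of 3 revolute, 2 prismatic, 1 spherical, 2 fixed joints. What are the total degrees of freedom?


Given: serial robot with 3 revolute, 2 prismatic, 1 spherical, 2 fixed joints
DOF contribution per joint type: revolute=1, prismatic=1, spherical=3, fixed=0
DOF = 3*1 + 2*1 + 1*3 + 2*0
DOF = 8

8


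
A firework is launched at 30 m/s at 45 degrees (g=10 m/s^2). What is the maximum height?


Given: v0 = 30 m/s, theta = 45 deg, g = 10 m/s^2
sin^2(45) = 1/2
Using H = v0^2 * sin^2(theta) / (2*g)
H = 30^2 * 1/2 / (2*10)
H = 900 * 1/2 / 20
H = 450 / 20
H = 45/2 m

45/2 m


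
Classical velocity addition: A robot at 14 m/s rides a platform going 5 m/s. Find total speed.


Given: object velocity = 14 m/s, platform velocity = 5 m/s (same direction)
Using classical velocity addition: v_total = v_object + v_platform
v_total = 14 + 5
v_total = 19 m/s

19 m/s


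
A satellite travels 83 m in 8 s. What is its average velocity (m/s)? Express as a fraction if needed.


Given: distance d = 83 m, time t = 8 s
Using v = d / t
v = 83 / 8
v = 83/8 m/s

83/8 m/s


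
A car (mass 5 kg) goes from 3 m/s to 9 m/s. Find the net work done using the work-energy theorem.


Given: m = 5 kg, v0 = 3 m/s, v = 9 m/s
Using W = (1/2)*m*(v^2 - v0^2)
v^2 = 9^2 = 81
v0^2 = 3^2 = 9
v^2 - v0^2 = 81 - 9 = 72
W = (1/2)*5*72 = 180 J

180 J


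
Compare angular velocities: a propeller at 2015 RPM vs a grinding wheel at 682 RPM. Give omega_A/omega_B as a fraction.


Given: RPM_A = 2015, RPM_B = 682
omega = 2*pi*RPM/60, so omega_A/omega_B = RPM_A / RPM_B
omega_A/omega_B = 2015 / 682
omega_A/omega_B = 65/22

65/22


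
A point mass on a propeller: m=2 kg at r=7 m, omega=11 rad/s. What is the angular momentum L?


Given: m = 2 kg, r = 7 m, omega = 11 rad/s
For a point mass: I = m*r^2
I = 2*7^2 = 2*49 = 98
L = I*omega = 98*11
L = 1078 kg*m^2/s

1078 kg*m^2/s


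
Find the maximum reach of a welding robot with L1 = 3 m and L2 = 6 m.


Given: L1 = 3 m, L2 = 6 m
For a 2-link planar arm, max reach = L1 + L2 (fully extended)
Max reach = 3 + 6
Max reach = 9 m

9 m


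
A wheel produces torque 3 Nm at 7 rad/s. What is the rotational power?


Given: tau = 3 Nm, omega = 7 rad/s
Using P = tau * omega
P = 3 * 7
P = 21 W

21 W


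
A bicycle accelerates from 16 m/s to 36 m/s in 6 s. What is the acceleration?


Given: initial velocity v0 = 16 m/s, final velocity v = 36 m/s, time t = 6 s
Using a = (v - v0) / t
a = (36 - 16) / 6
a = 20 / 6
a = 10/3 m/s^2

10/3 m/s^2


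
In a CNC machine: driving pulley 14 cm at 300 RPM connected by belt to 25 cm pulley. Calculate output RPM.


Given: D1 = 14 cm, w1 = 300 RPM, D2 = 25 cm
Using D1*w1 = D2*w2
w2 = D1*w1 / D2
w2 = 14*300 / 25
w2 = 4200 / 25
w2 = 168 RPM

168 RPM


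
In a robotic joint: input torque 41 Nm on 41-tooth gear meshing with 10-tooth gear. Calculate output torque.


Given: N1 = 41, N2 = 10, T1 = 41 Nm
Using T2/T1 = N2/N1
T2 = T1 * N2 / N1
T2 = 41 * 10 / 41
T2 = 410 / 41
T2 = 10 Nm

10 Nm


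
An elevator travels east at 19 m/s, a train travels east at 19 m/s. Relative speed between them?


Given: v_A = 19 m/s east, v_B = 19 m/s east
Both move in the same direction; relative speed = |v_A - v_B|
|19 - 19| = |0|
= 0 m/s

0 m/s


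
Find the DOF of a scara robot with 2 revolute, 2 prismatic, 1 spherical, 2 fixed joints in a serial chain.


Given: serial robot with 2 revolute, 2 prismatic, 1 spherical, 2 fixed joints
DOF contribution per joint type: revolute=1, prismatic=1, spherical=3, fixed=0
DOF = 2*1 + 2*1 + 1*3 + 2*0
DOF = 7

7


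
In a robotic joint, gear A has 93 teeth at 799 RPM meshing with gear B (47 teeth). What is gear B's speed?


Given: N1 = 93 teeth, w1 = 799 RPM, N2 = 47 teeth
Using N1*w1 = N2*w2
w2 = N1*w1 / N2
w2 = 93*799 / 47
w2 = 74307 / 47
w2 = 1581 RPM

1581 RPM


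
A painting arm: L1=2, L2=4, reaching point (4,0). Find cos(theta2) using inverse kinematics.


Given: L1 = 2, L2 = 4, target (x, y) = (4, 0)
Using cos(theta2) = (x^2 + y^2 - L1^2 - L2^2) / (2*L1*L2)
x^2 + y^2 = 4^2 + 0 = 16
L1^2 + L2^2 = 4 + 16 = 20
Numerator = 16 - 20 = -4
Denominator = 2*2*4 = 16
cos(theta2) = -4/16 = -1/4

-1/4


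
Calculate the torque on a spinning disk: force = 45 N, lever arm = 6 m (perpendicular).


Given: F = 45 N, r = 6 m, angle = 90 deg (perpendicular)
Using tau = F * r * sin(90)
sin(90) = 1
tau = 45 * 6 * 1
tau = 270 Nm

270 Nm


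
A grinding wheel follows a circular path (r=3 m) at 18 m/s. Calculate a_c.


Given: v = 18 m/s, r = 3 m
Using a_c = v^2 / r
a_c = 18^2 / 3
a_c = 324 / 3
a_c = 108 m/s^2

108 m/s^2


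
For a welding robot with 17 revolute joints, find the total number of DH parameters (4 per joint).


Given: 17 joints, 4 DH parameters per joint (d, theta, a, alpha)
Total DH parameters = number_of_joints * 4
Total = 17 * 4
Total = 68

68


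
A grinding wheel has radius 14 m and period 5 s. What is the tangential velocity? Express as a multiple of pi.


Given: radius r = 14 m, period T = 5 s
Using v = 2*pi*r / T
v = 2*pi*14 / 5
v = 28*pi / 5
v = 28/5*pi m/s

28/5*pi m/s


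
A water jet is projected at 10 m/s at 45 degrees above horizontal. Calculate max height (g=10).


Given: v0 = 10 m/s, theta = 45 deg, g = 10 m/s^2
sin^2(45) = 1/2
Using H = v0^2 * sin^2(theta) / (2*g)
H = 10^2 * 1/2 / (2*10)
H = 100 * 1/2 / 20
H = 50 / 20
H = 5/2 m

5/2 m


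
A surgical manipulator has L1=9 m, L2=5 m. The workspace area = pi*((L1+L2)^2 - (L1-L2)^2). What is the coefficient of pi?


Given: L1 = 9, L2 = 5
(L1+L2)^2 = (14)^2 = 196
(L1-L2)^2 = (4)^2 = 16
Difference = 196 - 16 = 180
This equals 4*L1*L2 = 4*9*5 = 180
Workspace area = 180*pi

180


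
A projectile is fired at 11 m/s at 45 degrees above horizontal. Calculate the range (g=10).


Given: v0 = 11 m/s, theta = 45 deg, g = 10 m/s^2
sin(2*45) = sin(90) = 1
Using R = v0^2 * sin(2*theta) / g
R = 11^2 * 1 / 10
R = 121 / 10
R = 121/10 m

121/10 m


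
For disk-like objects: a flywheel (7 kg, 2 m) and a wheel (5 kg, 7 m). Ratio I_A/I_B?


Given: M1=7 kg, R1=2 m, M2=5 kg, R2=7 m
For a disk: I = (1/2)*M*R^2, so I_A/I_B = (M1*R1^2)/(M2*R2^2)
M1*R1^2 = 7*4 = 28
M2*R2^2 = 5*49 = 245
I_A/I_B = 28/245 = 4/35

4/35


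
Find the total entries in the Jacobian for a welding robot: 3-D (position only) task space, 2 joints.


Given: task space dimension = 3, joints = 2
Jacobian is a 3 x 2 matrix
Total entries = rows * columns
Total = 3 * 2
Total = 6

6


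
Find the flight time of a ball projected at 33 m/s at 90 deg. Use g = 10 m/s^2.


Given: v0 = 33 m/s, theta = 90 deg, g = 10 m/s^2
sin(90) = 1
Using T = 2*v0*sin(theta) / g
T = 2*33*1 / 10
T = 66 / 10
T = 33/5 s

33/5 s


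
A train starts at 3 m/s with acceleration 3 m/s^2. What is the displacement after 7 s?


Given: v0 = 3 m/s, a = 3 m/s^2, t = 7 s
Using s = v0*t + (1/2)*a*t^2
s = 3*7 + (1/2)*3*7^2
s = 21 + (1/2)*147
s = 21 + 147/2
s = 189/2

189/2 m


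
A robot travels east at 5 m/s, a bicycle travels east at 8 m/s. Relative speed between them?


Given: v_A = 5 m/s east, v_B = 8 m/s east
Both move in the same direction; relative speed = |v_A - v_B|
|5 - 8| = |-3|
= 3 m/s

3 m/s


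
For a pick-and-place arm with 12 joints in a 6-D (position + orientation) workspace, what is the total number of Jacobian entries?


Given: task space dimension = 6, joints = 12
Jacobian is a 6 x 12 matrix
Total entries = rows * columns
Total = 6 * 12
Total = 72

72


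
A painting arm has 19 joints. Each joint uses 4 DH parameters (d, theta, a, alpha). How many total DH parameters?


Given: 19 joints, 4 DH parameters per joint (d, theta, a, alpha)
Total DH parameters = number_of_joints * 4
Total = 19 * 4
Total = 76

76


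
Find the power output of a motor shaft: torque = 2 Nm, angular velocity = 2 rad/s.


Given: tau = 2 Nm, omega = 2 rad/s
Using P = tau * omega
P = 2 * 2
P = 4 W

4 W


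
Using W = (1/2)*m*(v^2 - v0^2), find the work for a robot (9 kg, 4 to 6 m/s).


Given: m = 9 kg, v0 = 4 m/s, v = 6 m/s
Using W = (1/2)*m*(v^2 - v0^2)
v^2 = 6^2 = 36
v0^2 = 4^2 = 16
v^2 - v0^2 = 36 - 16 = 20
W = (1/2)*9*20 = 90 J

90 J


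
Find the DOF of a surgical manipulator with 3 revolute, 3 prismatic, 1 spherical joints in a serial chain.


Given: serial robot with 3 revolute, 3 prismatic, 1 spherical joints
DOF contribution per joint type: revolute=1, prismatic=1, spherical=3, fixed=0
DOF = 3*1 + 3*1 + 1*3
DOF = 9

9


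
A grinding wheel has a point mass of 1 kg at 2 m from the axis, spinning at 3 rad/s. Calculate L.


Given: m = 1 kg, r = 2 m, omega = 3 rad/s
For a point mass: I = m*r^2
I = 1*2^2 = 1*4 = 4
L = I*omega = 4*3
L = 12 kg*m^2/s

12 kg*m^2/s
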